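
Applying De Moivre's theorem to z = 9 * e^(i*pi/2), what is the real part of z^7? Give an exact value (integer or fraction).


Step 1: By De Moivre's theorem, z^7 = 9^7 * e^(i*7*pi/2) = 4782969 * (cos(7*pi/2) + i*sin(7*pi/2))
Step 2: |z|^7 = 9^7 = 4782969
Step 3: Reduce the angle mod 2*pi: 7*pi/2 - 2*pi = 3*pi/2
Step 4: cos(3*pi/2) = 0
Step 5: Re(z^7) = 4782969 * 0 = 0

0


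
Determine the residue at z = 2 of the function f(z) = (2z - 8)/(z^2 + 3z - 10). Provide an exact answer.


Step 1: Q(z) = z^2 + 3z - 10 = (z - 2)(z + 5)
Step 2: Q'(z) = 2z + 3
Step 3: Q'(2) = 7, P(2) = -4
Step 4: Res = P(2)/Q'(2) = -4/7 = -4/7

-4/7


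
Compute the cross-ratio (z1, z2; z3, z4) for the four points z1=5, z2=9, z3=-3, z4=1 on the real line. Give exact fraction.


Step 1: (z1-z3)(z2-z4) = 8 * 8 = 64
Step 2: (z1-z4)(z2-z3) = 4 * 12 = 48
Step 3: Cross-ratio = 64/48 = 4/3

4/3


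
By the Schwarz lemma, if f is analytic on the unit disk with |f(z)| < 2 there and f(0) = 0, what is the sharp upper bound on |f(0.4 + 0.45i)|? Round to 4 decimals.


Step 1: g = f/2 maps D -> D with g(0) = 0, so by the Schwarz lemma |g(z)| <= |z|, i.e. |f(z)| <= 2|z|; this is sharp (f(z) = 2z).
Step 2: |z0|^2 = 0.4^2 + 0.45^2 = 0.3625
Step 3: |z0| = sqrt(0.3625) = 0.60208
Step 4: Best bound = 2 * |z0| = 2 * 0.60208 = 1.2042

1.2042


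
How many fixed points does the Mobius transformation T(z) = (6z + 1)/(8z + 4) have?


Step 1: Fixed points satisfy T(z) = z
Step 2: 8z^2 - 2z - 1 = 0
Step 3: Discriminant = (-2)^2 - 4*8*(-1) = 36
Step 4: Number of fixed points = 2

2


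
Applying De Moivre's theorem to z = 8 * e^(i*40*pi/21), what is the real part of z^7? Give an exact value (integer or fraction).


Step 1: By De Moivre's theorem, z^7 = 8^7 * e^(i*7*40*pi/21) = 2097152 * (cos(40*pi/3) + i*sin(40*pi/3))
Step 2: |z|^7 = 8^7 = 2097152
Step 3: Reduce the angle mod 2*pi: 40*pi/3 - 12*pi = 4*pi/3
Step 4: cos(4*pi/3) = -1/2
Step 5: Re(z^7) = 2097152 * (-1/2) = -1048576

-1048576


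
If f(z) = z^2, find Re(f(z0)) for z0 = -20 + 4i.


Step 1: z0 = -20 + 4i
Step 2: z0^2 = (-20)^2 - 4^2 - 160i
Step 3: real part = 400 - 16 = 384

384


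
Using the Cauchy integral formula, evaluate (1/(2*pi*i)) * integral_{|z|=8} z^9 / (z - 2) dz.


Step 1: f(z) = z^9, a = 2 is inside |z| = 8
Step 2: By Cauchy integral formula: (1/(2pi*i)) * integral = f(a)
Step 3: f(2) = 2^9 = 512

512


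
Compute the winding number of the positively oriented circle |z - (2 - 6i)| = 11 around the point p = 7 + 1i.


Step 1: Center c = (2, -6), radius = 11
Step 2: |p - c|^2 = 5^2 + 7^2 = 74
Step 3: r^2 = 121
Step 4: |p-c| < r so winding number = 1

1


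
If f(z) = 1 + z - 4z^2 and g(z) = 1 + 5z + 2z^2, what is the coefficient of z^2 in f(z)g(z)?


Step 1: z^2 term in f*g comes from: (1)*(2z^2) + (z)*(5z) + (-4z^2)*(1)
Step 2: = 2 + 5 - 4
Step 3: = 3

3


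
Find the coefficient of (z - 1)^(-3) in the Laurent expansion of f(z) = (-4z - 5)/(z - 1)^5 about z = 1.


Step 1: Write the numerator in powers of (z - 1): -4z - 5 = -4(z - 1) + (-4*1 - 5) = -4(z - 1) - 9
Step 2: Divide by (z - 1)^5: f(z) = -9(z - 1)^(-5) - 4(z - 1)^(-4)
Step 3: This finite sum is the Laurent series of f about z = 1.
Step 4: Only the powers -5 and -4 appear, so the coefficient of (z - 1)^(-3) = 0

0


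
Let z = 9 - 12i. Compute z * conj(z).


Step 1: conj(z) = 9 + 12i
Step 2: z * conj(z) = 9^2 + (-12)^2
Step 3: = 81 + 144 = 225

225


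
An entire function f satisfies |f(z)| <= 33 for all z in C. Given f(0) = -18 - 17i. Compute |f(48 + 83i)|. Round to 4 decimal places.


Step 1: By Liouville's theorem, a bounded entire function is constant.
Step 2: f(z) = f(0) = -18 - 17i for all z.
Step 3: |f(w)| = |-18 - 17i| = sqrt(324 + 289)
Step 4: = 24.7588

24.7588


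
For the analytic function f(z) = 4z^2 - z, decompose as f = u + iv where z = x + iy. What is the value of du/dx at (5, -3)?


Step 1: f(z) = 4(x+iy)^2 - (x+iy) + 0
Step 2: u = 4(x^2 - y^2) - x + 0
Step 3: u_x = 8x - 1
Step 4: At (5, -3): u_x = 40 - 1 = 39

39


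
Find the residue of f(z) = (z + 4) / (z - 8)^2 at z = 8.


Step 1: Pole of order 2 at z = 8
Step 2: Res = lim d/dz [(z - 8)^2 * f(z)] as z -> 8
Step 3: (z - 8)^2 * f(z) = z + 4
Step 4: d/dz[z + 4] = 1

1


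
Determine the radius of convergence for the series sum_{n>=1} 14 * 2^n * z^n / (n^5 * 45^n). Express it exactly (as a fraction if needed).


Step 1: General term a_n = 14 * 2^n / (n^5 * 45^n)
Step 2: By the root test, |a_n|^(1/n) = 14^(1/n) * 2 / (n^(5/n) * 45) -> 2/45 as n -> infinity (since 14^(1/n) -> 1 and n^(5/n) -> 1)
Step 3: R = 1/lim|a_n|^(1/n) = 45/2

45/2


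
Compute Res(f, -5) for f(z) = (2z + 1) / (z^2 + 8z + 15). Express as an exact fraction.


Step 1: Q(z) = z^2 + 8z + 15 = (z + 5)(z + 3)
Step 2: Q'(z) = 2z + 8
Step 3: Q'(-5) = -2, P(-5) = -9
Step 4: Res = P(-5)/Q'(-5) = -9/(-2) = 9/2

9/2


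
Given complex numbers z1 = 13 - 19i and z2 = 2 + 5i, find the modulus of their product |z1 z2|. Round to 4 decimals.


Step 1: |z1| = sqrt(13^2 + (-19)^2) = sqrt(530)
Step 2: |z2| = sqrt(2^2 + 5^2) = sqrt(29)
Step 3: |z1*z2| = |z1|*|z2| = sqrt(530) * sqrt(29) = sqrt(530 * 29) = sqrt(15370)
Step 4: = 123.9758

123.9758


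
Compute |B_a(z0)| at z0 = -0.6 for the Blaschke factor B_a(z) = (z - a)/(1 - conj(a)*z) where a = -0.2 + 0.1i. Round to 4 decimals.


Step 1: Numerator z0 - a = -0.6 - (-0.2 + 0.1i) = -0.4 - 0.1i
Step 2: Denominator 1 - conj(a)*z0 = 1 - (-0.2 - 0.1i)*(-0.6) = 0.88 - 0.06i
Step 3: |z0 - a|^2 = (-0.4)^2 + (-0.1)^2 = 0.17; |1 - conj(a)*z0|^2 = 0.88^2 + (-0.06)^2 = 0.778
Step 4: |B_a(-0.6)| = sqrt(0.17 / 0.778) = sqrt(0.218509)
Step 5: = 0.4674

0.4674


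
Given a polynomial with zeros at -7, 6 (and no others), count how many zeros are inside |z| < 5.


Step 1: Check each root:
  z = -7: |-7| = 7 >= 5
  z = 6: |6| = 6 >= 5
Step 2: Count = 0

0


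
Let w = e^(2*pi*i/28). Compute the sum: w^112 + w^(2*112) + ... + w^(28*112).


Step 1: The sum sum_{j=1}^{n} w^(k*j) equals n if n | k, else 0.
Step 2: Here n = 28, k = 112
Step 3: Does n divide k? 28 | 112 -> True
Step 4: Sum = 28

28


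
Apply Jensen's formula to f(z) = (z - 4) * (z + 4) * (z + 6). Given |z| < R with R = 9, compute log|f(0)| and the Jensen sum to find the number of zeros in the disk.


Jensen's formula: (1/2pi)*integral log|f(Re^it)|dt = log|f(0)| + sum_{|a_k|<R} log(R/|a_k|)
Step 1: f(0) = (-4) * 4 * 6 = -96
Step 2: log|f(0)| = log|4| + log|-4| + log|-6| = 4.5643
Step 3: Zeros inside |z| < 9: 4, -4, -6
Step 4: Jensen sum = log(9/4) + log(9/4) + log(9/6) = 2.0273
Step 5: n(R) = number of terms in the Jensen sum = count of zeros inside |z| < 9 = 3

3


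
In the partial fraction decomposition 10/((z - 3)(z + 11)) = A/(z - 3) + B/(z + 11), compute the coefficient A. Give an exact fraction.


Step 1: Multiply both sides by (z - 3) and set z = 3
Step 2: A = 10 / (3 + 11)
Step 3: A = 10 / 14
Step 4: A = 5/7

5/7


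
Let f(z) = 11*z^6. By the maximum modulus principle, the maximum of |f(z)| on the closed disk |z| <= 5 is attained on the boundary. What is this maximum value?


Step 1: On |z| = 5, |f(z)| = 11 * |z|^6 = 11 * 5^6
Step 2: By maximum modulus principle, maximum is on boundary.
Step 3: Maximum = 11 * 15625 = 171875

171875


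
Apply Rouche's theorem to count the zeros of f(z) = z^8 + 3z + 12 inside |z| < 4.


Step 1: On |z| = 4 the three terms have sizes |z^8| = 4^8 = 65536, |3z| = 3*4 = 12, |12| = 12
Step 2: The dominant term is g(z) = z^8; let h(z) = 3z + 12 so f = g + h
Step 3: On |z| = 4: |g| = 65536 and |h| <= 12 + 12 = 24
Step 4: Since 65536 > 24, |h| < |g| on |z| = 4, so by Rouche f has the same number of zeros as g inside |z| < 4
Step 5: g(z) = z^8 has 8 zeros (all at the origin) inside |z| < 4. Answer = 8

8


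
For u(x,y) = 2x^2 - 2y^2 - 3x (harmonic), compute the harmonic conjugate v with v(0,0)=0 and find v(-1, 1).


Step 1: v_x = -u_y = 4y + 0
Step 2: v_y = u_x = 4x - 3
Step 3: v = 4xy - 3y + C
Step 4: v(0,0) = 0 => C = 0
Step 5: v(-1, 1) = -7

-7


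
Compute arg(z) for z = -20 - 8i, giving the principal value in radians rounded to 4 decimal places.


Step 1: z = -20 - 8i
Step 2: arg(z) = atan2(-8, -20)
Step 3: arg(z) = -2.7611

-2.7611


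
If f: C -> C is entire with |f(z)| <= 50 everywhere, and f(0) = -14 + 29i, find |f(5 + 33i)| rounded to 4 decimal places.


Step 1: By Liouville's theorem, a bounded entire function is constant.
Step 2: f(z) = f(0) = -14 + 29i for all z.
Step 3: |f(w)| = |-14 + 29i| = sqrt(196 + 841)
Step 4: = 32.2025

32.2025


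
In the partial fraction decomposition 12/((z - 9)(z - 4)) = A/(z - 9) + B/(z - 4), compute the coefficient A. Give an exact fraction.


Step 1: Multiply both sides by (z - 9) and set z = 9
Step 2: A = 12 / (9 - 4)
Step 3: A = 12 / 5
Step 4: A = 12/5

12/5


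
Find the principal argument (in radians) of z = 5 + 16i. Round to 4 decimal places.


Step 1: z = 5 + 16i
Step 2: arg(z) = atan2(16, 5)
Step 3: arg(z) = 1.2679

1.2679


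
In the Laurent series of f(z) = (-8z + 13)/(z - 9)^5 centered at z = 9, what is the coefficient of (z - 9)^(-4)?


Step 1: Write the numerator in powers of (z - 9): -8z + 13 = -8(z - 9) + (-8*9 + 13) = -8(z - 9) - 59
Step 2: Divide by (z - 9)^5: f(z) = -59(z - 9)^(-5) - 8(z - 9)^(-4)
Step 3: This finite sum is the Laurent series of f about z = 9.
Step 4: Coefficient of (z - 9)^(-4) = coefficient of (z - 9) in the re-centred numerator = -8

-8


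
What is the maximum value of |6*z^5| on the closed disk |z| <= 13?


Step 1: On |z| = 13, |f(z)| = 6 * |z|^5 = 6 * 13^5
Step 2: By maximum modulus principle, maximum is on boundary.
Step 3: Maximum = 6 * 371293 = 2227758

2227758


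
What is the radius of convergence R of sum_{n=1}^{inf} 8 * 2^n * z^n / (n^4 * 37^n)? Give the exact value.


Step 1: General term a_n = 8 * 2^n / (n^4 * 37^n)
Step 2: By the root test, |a_n|^(1/n) = 8^(1/n) * 2 / (n^(4/n) * 37) -> 2/37 as n -> infinity (since 8^(1/n) -> 1 and n^(4/n) -> 1)
Step 3: R = 1/lim|a_n|^(1/n) = 37/2

37/2


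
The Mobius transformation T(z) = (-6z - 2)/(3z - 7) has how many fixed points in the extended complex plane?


Step 1: Fixed points satisfy T(z) = z
Step 2: 3z^2 - z + 2 = 0
Step 3: Discriminant = (-1)^2 - 4*3*2 = -23
Step 4: Number of fixed points = 2

2


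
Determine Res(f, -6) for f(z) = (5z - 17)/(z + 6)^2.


Step 1: Pole of order 2 at z = -6
Step 2: Res = lim d/dz [(z + 6)^2 * f(z)] as z -> -6
Step 3: (z + 6)^2 * f(z) = 5z - 17
Step 4: d/dz[5z - 17] = 5

5


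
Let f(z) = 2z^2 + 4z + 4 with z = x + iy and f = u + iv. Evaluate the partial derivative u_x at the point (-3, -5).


Step 1: f(z) = 2(x+iy)^2 + 4(x+iy) + 4
Step 2: u = 2(x^2 - y^2) + 4x + 4
Step 3: u_x = 4x + 4
Step 4: At (-3, -5): u_x = -12 + 4 = -8

-8


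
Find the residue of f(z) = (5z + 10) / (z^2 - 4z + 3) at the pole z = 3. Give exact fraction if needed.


Step 1: Q(z) = z^2 - 4z + 3 = (z - 3)(z - 1)
Step 2: Q'(z) = 2z - 4
Step 3: Q'(3) = 2, P(3) = 25
Step 4: Res = P(3)/Q'(3) = 25/2 = 25/2

25/2


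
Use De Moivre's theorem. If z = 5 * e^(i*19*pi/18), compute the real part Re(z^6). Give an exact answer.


Step 1: By De Moivre's theorem, z^6 = 5^6 * e^(i*6*19*pi/18) = 15625 * (cos(19*pi/3) + i*sin(19*pi/3))
Step 2: |z|^6 = 5^6 = 15625
Step 3: Reduce the angle mod 2*pi: 19*pi/3 - 6*pi = pi/3
Step 4: cos(pi/3) = 1/2
Step 5: Re(z^6) = 15625 * 1/2 = 15625/2

15625/2


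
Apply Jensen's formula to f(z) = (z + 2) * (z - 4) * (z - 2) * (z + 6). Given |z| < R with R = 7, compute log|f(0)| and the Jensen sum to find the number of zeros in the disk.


Jensen's formula: (1/2pi)*integral log|f(Re^it)|dt = log|f(0)| + sum_{|a_k|<R} log(R/|a_k|)
Step 1: f(0) = 2 * (-4) * (-2) * 6 = 96
Step 2: log|f(0)| = log|-2| + log|4| + log|2| + log|-6| = 4.5643
Step 3: Zeros inside |z| < 7: -2, 4, 2, -6
Step 4: Jensen sum = log(7/2) + log(7/4) + log(7/2) + log(7/6) = 3.2193
Step 5: n(R) = number of terms in the Jensen sum = count of zeros inside |z| < 7 = 4

4


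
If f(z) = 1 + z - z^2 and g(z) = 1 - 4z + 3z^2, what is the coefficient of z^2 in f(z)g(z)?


Step 1: z^2 term in f*g comes from: (1)*(3z^2) + (z)*(-4z) + (-z^2)*(1)
Step 2: = 3 - 4 - 1
Step 3: = -2

-2


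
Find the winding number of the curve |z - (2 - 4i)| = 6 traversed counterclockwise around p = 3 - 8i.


Step 1: Center c = (2, -4), radius = 6
Step 2: |p - c|^2 = 1^2 + (-4)^2 = 17
Step 3: r^2 = 36
Step 4: |p-c| < r so winding number = 1

1


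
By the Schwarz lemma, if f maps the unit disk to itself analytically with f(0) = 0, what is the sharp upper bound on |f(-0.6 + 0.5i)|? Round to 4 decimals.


Step 1: Schwarz lemma: if f: D -> D is analytic with f(0) = 0, then |f(z)| <= |z| for all z in D, and this is sharp (f(z) = z).
Step 2: |z0|^2 = (-0.6)^2 + 0.5^2 = 0.61
Step 3: |z0| = sqrt(0.61) = 0.781025
Step 4: Best bound = |z0| = 0.781

0.781


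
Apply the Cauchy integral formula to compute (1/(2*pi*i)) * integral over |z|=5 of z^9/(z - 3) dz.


Step 1: f(z) = z^9, a = 3 is inside |z| = 5
Step 2: By Cauchy integral formula: (1/(2pi*i)) * integral = f(a)
Step 3: f(3) = 3^9 = 19683

19683


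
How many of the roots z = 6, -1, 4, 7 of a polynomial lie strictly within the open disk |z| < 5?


Step 1: Check each root:
  z = 6: |6| = 6 >= 5
  z = -1: |-1| = 1 < 5
  z = 4: |4| = 4 < 5
  z = 7: |7| = 7 >= 5
Step 2: Count = 2

2


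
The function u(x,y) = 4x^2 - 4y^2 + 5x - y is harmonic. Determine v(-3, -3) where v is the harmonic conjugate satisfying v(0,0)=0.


Step 1: v_x = -u_y = 8y + 1
Step 2: v_y = u_x = 8x + 5
Step 3: v = 8xy + x + 5y + C
Step 4: v(0,0) = 0 => C = 0
Step 5: v(-3, -3) = 54

54


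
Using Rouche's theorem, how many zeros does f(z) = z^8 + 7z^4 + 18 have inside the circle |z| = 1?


Step 1: On |z| = 1 the three terms have sizes |z^8| = 1^8 = 1, |7z^4| = 7*1^4 = 7, |18| = 18
Step 2: The dominant term is g(z) = 18; let h(z) = z^8 + 7z^4 so f = g + h
Step 3: On |z| = 1: |g| = 18 and |h| <= 1 + 7 = 8
Step 4: Since 18 > 8, |h| < |g| on |z| = 1, so by Rouche f has the same number of zeros as g inside |z| < 1
Step 5: g(z) = 18 is a nonzero constant with no zeros inside |z| < 1. Answer = 0

0


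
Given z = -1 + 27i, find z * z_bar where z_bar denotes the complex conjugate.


Step 1: conj(z) = -1 - 27i
Step 2: z * conj(z) = (-1)^2 + 27^2
Step 3: = 1 + 729 = 730

730


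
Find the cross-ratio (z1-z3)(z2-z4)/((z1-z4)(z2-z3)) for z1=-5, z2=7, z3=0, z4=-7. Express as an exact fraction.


Step 1: (z1-z3)(z2-z4) = (-5) * 14 = -70
Step 2: (z1-z4)(z2-z3) = 2 * 7 = 14
Step 3: Cross-ratio = -70/14 = -5

-5


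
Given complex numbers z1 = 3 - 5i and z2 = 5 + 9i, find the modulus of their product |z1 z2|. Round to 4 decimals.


Step 1: |z1| = sqrt(3^2 + (-5)^2) = sqrt(34)
Step 2: |z2| = sqrt(5^2 + 9^2) = sqrt(106)
Step 3: |z1*z2| = |z1|*|z2| = sqrt(34) * sqrt(106) = sqrt(34 * 106) = sqrt(3604)
Step 4: = 60.0333

60.0333


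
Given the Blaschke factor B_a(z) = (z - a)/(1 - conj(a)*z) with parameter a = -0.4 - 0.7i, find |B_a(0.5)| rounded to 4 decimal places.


Step 1: Numerator z0 - a = 0.5 - (-0.4 - 0.7i) = 0.9 + 0.7i
Step 2: Denominator 1 - conj(a)*z0 = 1 - (-0.4 + 0.7i)*0.5 = 1.2 - 0.35i
Step 3: |z0 - a|^2 = 0.9^2 + 0.7^2 = 1.3; |1 - conj(a)*z0|^2 = 1.2^2 + (-0.35)^2 = 1.5625
Step 4: |B_a(0.5)| = sqrt(1.3 / 1.5625) = sqrt(0.832)
Step 5: = 0.9121

0.9121


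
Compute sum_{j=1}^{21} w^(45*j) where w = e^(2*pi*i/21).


Step 1: The sum sum_{j=1}^{n} w^(k*j) equals n if n | k, else 0.
Step 2: Here n = 21, k = 45
Step 3: Does n divide k? 21 | 45 -> False
Step 4: Sum = 0

0


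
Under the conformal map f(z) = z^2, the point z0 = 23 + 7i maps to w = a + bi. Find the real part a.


Step 1: z0 = 23 + 7i
Step 2: z0^2 = 23^2 - 7^2 + 322i
Step 3: real part = 529 - 49 = 480

480


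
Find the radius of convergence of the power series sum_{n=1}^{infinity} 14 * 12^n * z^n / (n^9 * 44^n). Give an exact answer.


Step 1: General term a_n = 14 * 12^n / (n^9 * 44^n)
Step 2: By the root test, |a_n|^(1/n) = 14^(1/n) * 12 / (n^(9/n) * 44) -> 12/44 as n -> infinity (since 14^(1/n) -> 1 and n^(9/n) -> 1)
Step 3: R = 1/lim|a_n|^(1/n) = 44/12 = 11/3

11/3


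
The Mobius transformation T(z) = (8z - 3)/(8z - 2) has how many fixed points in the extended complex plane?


Step 1: Fixed points satisfy T(z) = z
Step 2: 8z^2 - 10z + 3 = 0
Step 3: Discriminant = (-10)^2 - 4*8*3 = 4
Step 4: Number of fixed points = 2

2


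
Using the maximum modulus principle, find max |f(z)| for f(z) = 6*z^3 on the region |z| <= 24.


Step 1: On |z| = 24, |f(z)| = 6 * |z|^3 = 6 * 24^3
Step 2: By maximum modulus principle, maximum is on boundary.
Step 3: Maximum = 6 * 13824 = 82944

82944


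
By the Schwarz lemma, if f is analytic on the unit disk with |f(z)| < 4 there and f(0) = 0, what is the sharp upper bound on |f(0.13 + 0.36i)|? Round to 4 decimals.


Step 1: g = f/4 maps D -> D with g(0) = 0, so by the Schwarz lemma |g(z)| <= |z|, i.e. |f(z)| <= 4|z|; this is sharp (f(z) = 4z).
Step 2: |z0|^2 = 0.13^2 + 0.36^2 = 0.1465
Step 3: |z0| = sqrt(0.1465) = 0.382753
Step 4: Best bound = 4 * |z0| = 4 * 0.382753 = 1.531

1.531


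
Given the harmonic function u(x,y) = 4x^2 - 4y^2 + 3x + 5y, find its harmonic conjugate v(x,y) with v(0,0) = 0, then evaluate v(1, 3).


Step 1: v_x = -u_y = 8y - 5
Step 2: v_y = u_x = 8x + 3
Step 3: v = 8xy - 5x + 3y + C
Step 4: v(0,0) = 0 => C = 0
Step 5: v(1, 3) = 28

28


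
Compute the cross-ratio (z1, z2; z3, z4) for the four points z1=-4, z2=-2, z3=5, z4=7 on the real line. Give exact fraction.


Step 1: (z1-z3)(z2-z4) = (-9) * (-9) = 81
Step 2: (z1-z4)(z2-z3) = (-11) * (-7) = 77
Step 3: Cross-ratio = 81/77 = 81/77

81/77


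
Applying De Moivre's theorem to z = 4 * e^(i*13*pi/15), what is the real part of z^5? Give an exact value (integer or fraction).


Step 1: By De Moivre's theorem, z^5 = 4^5 * e^(i*5*13*pi/15) = 1024 * (cos(13*pi/3) + i*sin(13*pi/3))
Step 2: |z|^5 = 4^5 = 1024
Step 3: Reduce the angle mod 2*pi: 13*pi/3 - 4*pi = pi/3
Step 4: cos(pi/3) = 1/2
Step 5: Re(z^5) = 1024 * 1/2 = 512

512


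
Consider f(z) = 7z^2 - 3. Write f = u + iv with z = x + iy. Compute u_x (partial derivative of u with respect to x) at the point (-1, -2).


Step 1: f(z) = 7(x+iy)^2 - 3
Step 2: u = 7(x^2 - y^2) - 3
Step 3: u_x = 14x + 0
Step 4: At (-1, -2): u_x = -14 + 0 = -14

-14


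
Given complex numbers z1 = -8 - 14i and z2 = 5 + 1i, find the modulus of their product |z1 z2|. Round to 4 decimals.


Step 1: |z1| = sqrt((-8)^2 + (-14)^2) = sqrt(260)
Step 2: |z2| = sqrt(5^2 + 1^2) = sqrt(26)
Step 3: |z1*z2| = |z1|*|z2| = sqrt(260) * sqrt(26) = sqrt(260 * 26) = sqrt(6760)
Step 4: = 82.2192

82.2192


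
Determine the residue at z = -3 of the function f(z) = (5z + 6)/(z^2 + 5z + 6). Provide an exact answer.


Step 1: Q(z) = z^2 + 5z + 6 = (z + 3)(z + 2)
Step 2: Q'(z) = 2z + 5
Step 3: Q'(-3) = -1, P(-3) = -9
Step 4: Res = P(-3)/Q'(-3) = -9/(-1) = 9

9


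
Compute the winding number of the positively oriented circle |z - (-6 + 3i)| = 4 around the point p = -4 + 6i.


Step 1: Center c = (-6, 3), radius = 4
Step 2: |p - c|^2 = 2^2 + 3^2 = 13
Step 3: r^2 = 16
Step 4: |p-c| < r so winding number = 1

1


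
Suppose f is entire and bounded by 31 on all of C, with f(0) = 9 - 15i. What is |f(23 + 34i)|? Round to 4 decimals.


Step 1: By Liouville's theorem, a bounded entire function is constant.
Step 2: f(z) = f(0) = 9 - 15i for all z.
Step 3: |f(w)| = |9 - 15i| = sqrt(81 + 225)
Step 4: = 17.4929

17.4929


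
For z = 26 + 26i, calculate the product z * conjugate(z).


Step 1: conj(z) = 26 - 26i
Step 2: z * conj(z) = 26^2 + 26^2
Step 3: = 676 + 676 = 1352

1352


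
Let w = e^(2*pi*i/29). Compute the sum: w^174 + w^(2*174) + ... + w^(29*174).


Step 1: The sum sum_{j=1}^{n} w^(k*j) equals n if n | k, else 0.
Step 2: Here n = 29, k = 174
Step 3: Does n divide k? 29 | 174 -> True
Step 4: Sum = 29

29


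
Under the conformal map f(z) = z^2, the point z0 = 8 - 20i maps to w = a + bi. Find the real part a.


Step 1: z0 = 8 - 20i
Step 2: z0^2 = 8^2 - (-20)^2 - 320i
Step 3: real part = 64 - 400 = -336

-336


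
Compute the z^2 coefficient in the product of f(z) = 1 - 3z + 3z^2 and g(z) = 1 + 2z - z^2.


Step 1: z^2 term in f*g comes from: (1)*(-z^2) + (-3z)*(2z) + (3z^2)*(1)
Step 2: = -1 - 6 + 3
Step 3: = -4

-4


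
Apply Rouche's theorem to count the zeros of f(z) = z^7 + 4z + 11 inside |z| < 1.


Step 1: On |z| = 1 the three terms have sizes |z^7| = 1^7 = 1, |4z| = 4*1 = 4, |11| = 11
Step 2: The dominant term is g(z) = 11; let h(z) = z^7 + 4z so f = g + h
Step 3: On |z| = 1: |g| = 11 and |h| <= 1 + 4 = 5
Step 4: Since 11 > 5, |h| < |g| on |z| = 1, so by Rouche f has the same number of zeros as g inside |z| < 1
Step 5: g(z) = 11 is a nonzero constant with no zeros inside |z| < 1. Answer = 0

0


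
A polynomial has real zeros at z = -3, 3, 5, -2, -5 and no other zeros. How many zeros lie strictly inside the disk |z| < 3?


Step 1: Check each root:
  z = -3: |-3| = 3 >= 3
  z = 3: |3| = 3 >= 3
  z = 5: |5| = 5 >= 3
  z = -2: |-2| = 2 < 3
  z = -5: |-5| = 5 >= 3
Step 2: Count = 1

1


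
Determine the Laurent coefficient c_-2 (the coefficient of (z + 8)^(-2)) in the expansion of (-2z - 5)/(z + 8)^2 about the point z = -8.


Step 1: Write the numerator in powers of (z + 8): -2z - 5 = -2(z + 8) + (-2*(-8) - 5) = -2(z + 8) + 11
Step 2: Divide by (z + 8)^2: f(z) = 11(z + 8)^(-2) - 2(z + 8)^(-1)
Step 3: This finite sum is the Laurent series of f about z = -8.
Step 4: Coefficient of (z + 8)^(-2) = -2*(-8) - 5 = 11

11


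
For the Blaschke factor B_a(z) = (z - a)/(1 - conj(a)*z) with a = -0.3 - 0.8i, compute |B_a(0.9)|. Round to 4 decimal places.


Step 1: Numerator z0 - a = 0.9 - (-0.3 - 0.8i) = 1.2 + 0.8i
Step 2: Denominator 1 - conj(a)*z0 = 1 - (-0.3 + 0.8i)*0.9 = 1.27 - 0.72i
Step 3: |z0 - a|^2 = 1.2^2 + 0.8^2 = 2.08; |1 - conj(a)*z0|^2 = 1.27^2 + (-0.72)^2 = 2.1313
Step 4: |B_a(0.9)| = sqrt(2.08 / 2.1313) = sqrt(0.97593)
Step 5: = 0.9879

0.9879


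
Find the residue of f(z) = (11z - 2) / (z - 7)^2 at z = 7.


Step 1: Pole of order 2 at z = 7
Step 2: Res = lim d/dz [(z - 7)^2 * f(z)] as z -> 7
Step 3: (z - 7)^2 * f(z) = 11z - 2
Step 4: d/dz[11z - 2] = 11

11


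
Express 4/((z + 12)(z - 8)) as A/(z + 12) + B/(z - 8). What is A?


Step 1: Multiply both sides by (z + 12) and set z = -12
Step 2: A = 4 / (-12 - 8)
Step 3: A = 4 / (-20)
Step 4: A = -1/5

-1/5


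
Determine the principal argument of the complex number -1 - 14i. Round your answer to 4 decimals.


Step 1: z = -1 - 14i
Step 2: arg(z) = atan2(-14, -1)
Step 3: arg(z) = -1.6421

-1.6421


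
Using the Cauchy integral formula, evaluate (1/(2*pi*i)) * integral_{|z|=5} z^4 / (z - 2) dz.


Step 1: f(z) = z^4, a = 2 is inside |z| = 5
Step 2: By Cauchy integral formula: (1/(2pi*i)) * integral = f(a)
Step 3: f(2) = 2^4 = 16

16


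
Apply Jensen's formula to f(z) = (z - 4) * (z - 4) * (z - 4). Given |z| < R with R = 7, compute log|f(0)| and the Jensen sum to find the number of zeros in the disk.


Jensen's formula: (1/2pi)*integral log|f(Re^it)|dt = log|f(0)| + sum_{|a_k|<R} log(R/|a_k|)
Step 1: f(0) = (-4) * (-4) * (-4) = -64
Step 2: log|f(0)| = log|4| + log|4| + log|4| = 4.1589
Step 3: Zeros inside |z| < 7: 4, 4, 4
Step 4: Jensen sum = log(7/4) + log(7/4) + log(7/4) = 1.6788
Step 5: n(R) = number of terms in the Jensen sum = count of zeros inside |z| < 7 = 3

3


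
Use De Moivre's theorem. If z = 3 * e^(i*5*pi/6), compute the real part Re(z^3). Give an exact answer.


Step 1: By De Moivre's theorem, z^3 = 3^3 * e^(i*3*5*pi/6) = 27 * (cos(5*pi/2) + i*sin(5*pi/2))
Step 2: |z|^3 = 3^3 = 27
Step 3: Reduce the angle mod 2*pi: 5*pi/2 - 2*pi = pi/2
Step 4: cos(pi/2) = 0
Step 5: Re(z^3) = 27 * 0 = 0

0


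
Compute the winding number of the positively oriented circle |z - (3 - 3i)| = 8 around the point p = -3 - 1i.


Step 1: Center c = (3, -3), radius = 8
Step 2: |p - c|^2 = (-6)^2 + 2^2 = 40
Step 3: r^2 = 64
Step 4: |p-c| < r so winding number = 1

1


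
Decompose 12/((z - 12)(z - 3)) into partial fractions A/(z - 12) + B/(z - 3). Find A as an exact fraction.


Step 1: Multiply both sides by (z - 12) and set z = 12
Step 2: A = 12 / (12 - 3)
Step 3: A = 12 / 9
Step 4: A = 4/3

4/3


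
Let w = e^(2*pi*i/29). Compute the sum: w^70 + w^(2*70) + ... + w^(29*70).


Step 1: The sum sum_{j=1}^{n} w^(k*j) equals n if n | k, else 0.
Step 2: Here n = 29, k = 70
Step 3: Does n divide k? 29 | 70 -> False
Step 4: Sum = 0

0


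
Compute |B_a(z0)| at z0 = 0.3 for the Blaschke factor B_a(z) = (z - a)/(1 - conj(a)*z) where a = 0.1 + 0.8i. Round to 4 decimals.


Step 1: Numerator z0 - a = 0.3 - (0.1 + 0.8i) = 0.2 - 0.8i
Step 2: Denominator 1 - conj(a)*z0 = 1 - (0.1 - 0.8i)*0.3 = 0.97 + 0.24i
Step 3: |z0 - a|^2 = 0.2^2 + (-0.8)^2 = 0.68; |1 - conj(a)*z0|^2 = 0.97^2 + 0.24^2 = 0.9985
Step 4: |B_a(0.3)| = sqrt(0.68 / 0.9985) = sqrt(0.681022)
Step 5: = 0.8252

0.8252


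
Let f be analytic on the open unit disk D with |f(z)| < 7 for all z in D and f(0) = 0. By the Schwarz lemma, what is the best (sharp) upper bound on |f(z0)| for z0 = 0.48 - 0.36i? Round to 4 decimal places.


Step 1: g = f/7 maps D -> D with g(0) = 0, so by the Schwarz lemma |g(z)| <= |z|, i.e. |f(z)| <= 7|z|; this is sharp (f(z) = 7z).
Step 2: |z0|^2 = 0.48^2 + (-0.36)^2 = 0.36
Step 3: |z0| = sqrt(0.36) = 0.6
Step 4: Best bound = 7 * |z0| = 7 * 0.6 = 4.2

4.2


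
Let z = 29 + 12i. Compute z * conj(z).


Step 1: conj(z) = 29 - 12i
Step 2: z * conj(z) = 29^2 + 12^2
Step 3: = 841 + 144 = 985

985


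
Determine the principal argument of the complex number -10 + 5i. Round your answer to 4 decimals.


Step 1: z = -10 + 5i
Step 2: arg(z) = atan2(5, -10)
Step 3: arg(z) = 2.6779

2.6779


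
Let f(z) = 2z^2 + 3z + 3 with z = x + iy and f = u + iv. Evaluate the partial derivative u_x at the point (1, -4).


Step 1: f(z) = 2(x+iy)^2 + 3(x+iy) + 3
Step 2: u = 2(x^2 - y^2) + 3x + 3
Step 3: u_x = 4x + 3
Step 4: At (1, -4): u_x = 4 + 3 = 7

7


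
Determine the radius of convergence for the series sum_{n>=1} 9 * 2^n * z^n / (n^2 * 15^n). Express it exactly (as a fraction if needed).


Step 1: General term a_n = 9 * 2^n / (n^2 * 15^n)
Step 2: By the root test, |a_n|^(1/n) = 9^(1/n) * 2 / (n^(2/n) * 15) -> 2/15 as n -> infinity (since 9^(1/n) -> 1 and n^(2/n) -> 1)
Step 3: R = 1/lim|a_n|^(1/n) = 15/2

15/2


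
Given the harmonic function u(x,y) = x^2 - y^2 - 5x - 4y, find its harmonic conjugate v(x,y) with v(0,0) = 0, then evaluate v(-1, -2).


Step 1: v_x = -u_y = 2y + 4
Step 2: v_y = u_x = 2x - 5
Step 3: v = 2xy + 4x - 5y + C
Step 4: v(0,0) = 0 => C = 0
Step 5: v(-1, -2) = 10

10


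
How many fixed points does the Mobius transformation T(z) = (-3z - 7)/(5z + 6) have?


Step 1: Fixed points satisfy T(z) = z
Step 2: 5z^2 + 9z + 7 = 0
Step 3: Discriminant = 9^2 - 4*5*7 = -59
Step 4: Number of fixed points = 2

2


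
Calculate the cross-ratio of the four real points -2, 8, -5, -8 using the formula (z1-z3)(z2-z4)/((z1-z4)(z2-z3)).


Step 1: (z1-z3)(z2-z4) = 3 * 16 = 48
Step 2: (z1-z4)(z2-z3) = 6 * 13 = 78
Step 3: Cross-ratio = 48/78 = 8/13

8/13


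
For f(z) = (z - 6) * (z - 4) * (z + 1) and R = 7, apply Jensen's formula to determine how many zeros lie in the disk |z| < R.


Jensen's formula: (1/2pi)*integral log|f(Re^it)|dt = log|f(0)| + sum_{|a_k|<R} log(R/|a_k|)
Step 1: f(0) = (-6) * (-4) * 1 = 24
Step 2: log|f(0)| = log|6| + log|4| + log|-1| = 3.1781
Step 3: Zeros inside |z| < 7: 6, 4, -1
Step 4: Jensen sum = log(7/6) + log(7/4) + log(7/1) = 2.6597
Step 5: n(R) = number of terms in the Jensen sum = count of zeros inside |z| < 7 = 3

3


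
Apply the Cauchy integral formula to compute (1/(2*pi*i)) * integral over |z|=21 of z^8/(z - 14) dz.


Step 1: f(z) = z^8, a = 14 is inside |z| = 21
Step 2: By Cauchy integral formula: (1/(2pi*i)) * integral = f(a)
Step 3: f(14) = 14^8 = 1475789056

1475789056


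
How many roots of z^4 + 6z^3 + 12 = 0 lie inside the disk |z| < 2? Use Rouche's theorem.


Step 1: On |z| = 2 the three terms have sizes |z^4| = 2^4 = 16, |6z^3| = 6*2^3 = 48, |12| = 12
Step 2: The dominant term is g(z) = 6z^3; let h(z) = z^4 + 12 so f = g + h
Step 3: On |z| = 2: |g| = 48 and |h| <= 16 + 12 = 28
Step 4: Since 48 > 28, |h| < |g| on |z| = 2, so by Rouche f has the same number of zeros as g inside |z| < 2
Step 5: g(z) = 6z^3 has 3 zeros (at the origin, multiplicity 3) inside |z| < 2. Answer = 3

3


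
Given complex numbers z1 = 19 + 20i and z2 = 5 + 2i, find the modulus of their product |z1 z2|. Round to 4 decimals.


Step 1: |z1| = sqrt(19^2 + 20^2) = sqrt(761)
Step 2: |z2| = sqrt(5^2 + 2^2) = sqrt(29)
Step 3: |z1*z2| = |z1|*|z2| = sqrt(761) * sqrt(29) = sqrt(761 * 29) = sqrt(22069)
Step 4: = 148.5564

148.5564


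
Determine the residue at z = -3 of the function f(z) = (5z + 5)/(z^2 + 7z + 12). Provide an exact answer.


Step 1: Q(z) = z^2 + 7z + 12 = (z + 3)(z + 4)
Step 2: Q'(z) = 2z + 7
Step 3: Q'(-3) = 1, P(-3) = -10
Step 4: Res = P(-3)/Q'(-3) = -10/1 = -10

-10


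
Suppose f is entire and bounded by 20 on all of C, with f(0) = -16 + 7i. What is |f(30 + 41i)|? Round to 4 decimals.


Step 1: By Liouville's theorem, a bounded entire function is constant.
Step 2: f(z) = f(0) = -16 + 7i for all z.
Step 3: |f(w)| = |-16 + 7i| = sqrt(256 + 49)
Step 4: = 17.4642

17.4642


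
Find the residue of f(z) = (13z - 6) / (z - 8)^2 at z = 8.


Step 1: Pole of order 2 at z = 8
Step 2: Res = lim d/dz [(z - 8)^2 * f(z)] as z -> 8
Step 3: (z - 8)^2 * f(z) = 13z - 6
Step 4: d/dz[13z - 6] = 13

13


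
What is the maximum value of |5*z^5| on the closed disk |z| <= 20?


Step 1: On |z| = 20, |f(z)| = 5 * |z|^5 = 5 * 20^5
Step 2: By maximum modulus principle, maximum is on boundary.
Step 3: Maximum = 5 * 3200000 = 16000000

16000000


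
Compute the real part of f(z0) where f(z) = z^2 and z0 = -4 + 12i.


Step 1: z0 = -4 + 12i
Step 2: z0^2 = (-4)^2 - 12^2 - 96i
Step 3: real part = 16 - 144 = -128

-128


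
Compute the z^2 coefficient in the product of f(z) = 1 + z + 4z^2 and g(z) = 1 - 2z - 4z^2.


Step 1: z^2 term in f*g comes from: (1)*(-4z^2) + (z)*(-2z) + (4z^2)*(1)
Step 2: = -4 - 2 + 4
Step 3: = -2

-2


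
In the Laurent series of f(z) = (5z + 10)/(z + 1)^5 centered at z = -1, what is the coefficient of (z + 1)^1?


Step 1: Write the numerator in powers of (z + 1): 5z + 10 = 5(z + 1) + (5*(-1) + 10) = 5(z + 1) + 5
Step 2: Divide by (z + 1)^5: f(z) = 5(z + 1)^(-5) + 5(z + 1)^(-4)
Step 3: This finite sum is the Laurent series of f about z = -1.
Step 4: Only the powers -5 and -4 appear, so the coefficient of (z + 1)^1 = 0

0


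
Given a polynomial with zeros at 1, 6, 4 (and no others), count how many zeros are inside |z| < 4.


Step 1: Check each root:
  z = 1: |1| = 1 < 4
  z = 6: |6| = 6 >= 4
  z = 4: |4| = 4 >= 4
Step 2: Count = 1

1


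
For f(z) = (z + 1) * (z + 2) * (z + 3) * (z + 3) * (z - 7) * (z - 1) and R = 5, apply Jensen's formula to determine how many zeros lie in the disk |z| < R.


Jensen's formula: (1/2pi)*integral log|f(Re^it)|dt = log|f(0)| + sum_{|a_k|<R} log(R/|a_k|)
Step 1: f(0) = 1 * 2 * 3 * 3 * (-7) * (-1) = 126
Step 2: log|f(0)| = log|-1| + log|-2| + log|-3| + log|-3| + log|7| + log|1| = 4.8363
Step 3: Zeros inside |z| < 5: -1, -2, -3, -3, 1
Step 4: Jensen sum = log(5/1) + log(5/2) + log(5/3) + log(5/3) + log(5/1) = 5.1568
Step 5: n(R) = number of terms in the Jensen sum = count of zeros inside |z| < 5 = 5

5


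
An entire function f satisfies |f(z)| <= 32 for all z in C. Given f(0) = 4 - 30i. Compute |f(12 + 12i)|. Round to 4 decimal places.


Step 1: By Liouville's theorem, a bounded entire function is constant.
Step 2: f(z) = f(0) = 4 - 30i for all z.
Step 3: |f(w)| = |4 - 30i| = sqrt(16 + 900)
Step 4: = 30.2655

30.2655


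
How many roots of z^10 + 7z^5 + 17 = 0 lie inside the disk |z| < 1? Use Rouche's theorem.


Step 1: On |z| = 1 the three terms have sizes |z^10| = 1^10 = 1, |7z^5| = 7*1^5 = 7, |17| = 17
Step 2: The dominant term is g(z) = 17; let h(z) = z^10 + 7z^5 so f = g + h
Step 3: On |z| = 1: |g| = 17 and |h| <= 1 + 7 = 8
Step 4: Since 17 > 8, |h| < |g| on |z| = 1, so by Rouche f has the same number of zeros as g inside |z| < 1
Step 5: g(z) = 17 is a nonzero constant with no zeros inside |z| < 1. Answer = 0

0


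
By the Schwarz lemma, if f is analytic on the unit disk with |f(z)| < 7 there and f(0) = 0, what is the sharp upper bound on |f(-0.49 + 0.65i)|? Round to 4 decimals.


Step 1: g = f/7 maps D -> D with g(0) = 0, so by the Schwarz lemma |g(z)| <= |z|, i.e. |f(z)| <= 7|z|; this is sharp (f(z) = 7z).
Step 2: |z0|^2 = (-0.49)^2 + 0.65^2 = 0.6626
Step 3: |z0| = sqrt(0.6626) = 0.814002
Step 4: Best bound = 7 * |z0| = 7 * 0.814002 = 5.698

5.698


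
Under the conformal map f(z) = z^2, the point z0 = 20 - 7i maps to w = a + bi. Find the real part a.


Step 1: z0 = 20 - 7i
Step 2: z0^2 = 20^2 - (-7)^2 - 280i
Step 3: real part = 400 - 49 = 351

351


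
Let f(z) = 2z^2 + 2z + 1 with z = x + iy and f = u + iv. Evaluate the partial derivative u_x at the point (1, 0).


Step 1: f(z) = 2(x+iy)^2 + 2(x+iy) + 1
Step 2: u = 2(x^2 - y^2) + 2x + 1
Step 3: u_x = 4x + 2
Step 4: At (1, 0): u_x = 4 + 2 = 6

6


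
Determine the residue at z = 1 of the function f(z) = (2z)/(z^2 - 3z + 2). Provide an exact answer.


Step 1: Q(z) = z^2 - 3z + 2 = (z - 1)(z - 2)
Step 2: Q'(z) = 2z - 3
Step 3: Q'(1) = -1, P(1) = 2
Step 4: Res = P(1)/Q'(1) = 2/(-1) = -2

-2


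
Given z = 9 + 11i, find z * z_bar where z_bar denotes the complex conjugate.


Step 1: conj(z) = 9 - 11i
Step 2: z * conj(z) = 9^2 + 11^2
Step 3: = 81 + 121 = 202

202


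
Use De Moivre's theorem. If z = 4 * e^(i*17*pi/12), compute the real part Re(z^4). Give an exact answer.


Step 1: By De Moivre's theorem, z^4 = 4^4 * e^(i*4*17*pi/12) = 256 * (cos(17*pi/3) + i*sin(17*pi/3))
Step 2: |z|^4 = 4^4 = 256
Step 3: Reduce the angle mod 2*pi: 17*pi/3 - 4*pi = 5*pi/3
Step 4: cos(5*pi/3) = 1/2
Step 5: Re(z^4) = 256 * 1/2 = 128

128


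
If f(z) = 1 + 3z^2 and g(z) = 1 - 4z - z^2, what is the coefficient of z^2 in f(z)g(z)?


Step 1: z^2 term in f*g comes from: (1)*(-z^2) + (0)*(-4z) + (3z^2)*(1)
Step 2: = -1 + 0 + 3
Step 3: = 2

2


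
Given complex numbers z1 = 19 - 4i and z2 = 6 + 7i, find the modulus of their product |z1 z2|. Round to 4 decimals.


Step 1: |z1| = sqrt(19^2 + (-4)^2) = sqrt(377)
Step 2: |z2| = sqrt(6^2 + 7^2) = sqrt(85)
Step 3: |z1*z2| = |z1|*|z2| = sqrt(377) * sqrt(85) = sqrt(377 * 85) = sqrt(32045)
Step 4: = 179.0112

179.0112


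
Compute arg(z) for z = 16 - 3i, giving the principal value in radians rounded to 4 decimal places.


Step 1: z = 16 - 3i
Step 2: arg(z) = atan2(-3, 16)
Step 3: arg(z) = -0.1853

-0.1853


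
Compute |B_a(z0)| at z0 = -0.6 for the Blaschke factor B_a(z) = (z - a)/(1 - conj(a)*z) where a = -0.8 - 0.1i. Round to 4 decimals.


Step 1: Numerator z0 - a = -0.6 - (-0.8 - 0.1i) = 0.2 + 0.1i
Step 2: Denominator 1 - conj(a)*z0 = 1 - (-0.8 + 0.1i)*(-0.6) = 0.52 + 0.06i
Step 3: |z0 - a|^2 = 0.2^2 + 0.1^2 = 0.05; |1 - conj(a)*z0|^2 = 0.52^2 + 0.06^2 = 0.274
Step 4: |B_a(-0.6)| = sqrt(0.05 / 0.274) = sqrt(0.182482)
Step 5: = 0.4272

0.4272


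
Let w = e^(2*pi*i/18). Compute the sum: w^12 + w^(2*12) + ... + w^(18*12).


Step 1: The sum sum_{j=1}^{n} w^(k*j) equals n if n | k, else 0.
Step 2: Here n = 18, k = 12
Step 3: Does n divide k? 18 | 12 -> False
Step 4: Sum = 0

0


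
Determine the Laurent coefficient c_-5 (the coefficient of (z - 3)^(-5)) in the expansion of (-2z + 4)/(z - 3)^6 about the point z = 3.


Step 1: Write the numerator in powers of (z - 3): -2z + 4 = -2(z - 3) + (-2*3 + 4) = -2(z - 3) - 2
Step 2: Divide by (z - 3)^6: f(z) = -2(z - 3)^(-6) - 2(z - 3)^(-5)
Step 3: This finite sum is the Laurent series of f about z = 3.
Step 4: Coefficient of (z - 3)^(-5) = coefficient of (z - 3) in the re-centred numerator = -2

-2


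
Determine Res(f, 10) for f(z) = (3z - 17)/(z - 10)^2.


Step 1: Pole of order 2 at z = 10
Step 2: Res = lim d/dz [(z - 10)^2 * f(z)] as z -> 10
Step 3: (z - 10)^2 * f(z) = 3z - 17
Step 4: d/dz[3z - 17] = 3

3


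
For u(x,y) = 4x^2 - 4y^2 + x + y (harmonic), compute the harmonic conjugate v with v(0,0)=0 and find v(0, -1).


Step 1: v_x = -u_y = 8y - 1
Step 2: v_y = u_x = 8x + 1
Step 3: v = 8xy - x + y + C
Step 4: v(0,0) = 0 => C = 0
Step 5: v(0, -1) = -1

-1


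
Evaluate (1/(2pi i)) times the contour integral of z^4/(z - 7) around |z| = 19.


Step 1: f(z) = z^4, a = 7 is inside |z| = 19
Step 2: By Cauchy integral formula: (1/(2pi*i)) * integral = f(a)
Step 3: f(7) = 7^4 = 2401

2401


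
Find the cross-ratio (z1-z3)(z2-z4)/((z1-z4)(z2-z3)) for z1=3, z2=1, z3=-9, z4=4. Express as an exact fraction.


Step 1: (z1-z3)(z2-z4) = 12 * (-3) = -36
Step 2: (z1-z4)(z2-z3) = (-1) * 10 = -10
Step 3: Cross-ratio = 36/10 = 18/5

18/5


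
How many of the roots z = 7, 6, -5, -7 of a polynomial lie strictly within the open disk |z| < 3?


Step 1: Check each root:
  z = 7: |7| = 7 >= 3
  z = 6: |6| = 6 >= 3
  z = -5: |-5| = 5 >= 3
  z = -7: |-7| = 7 >= 3
Step 2: Count = 0

0


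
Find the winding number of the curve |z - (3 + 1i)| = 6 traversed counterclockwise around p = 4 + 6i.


Step 1: Center c = (3, 1), radius = 6
Step 2: |p - c|^2 = 1^2 + 5^2 = 26
Step 3: r^2 = 36
Step 4: |p-c| < r so winding number = 1

1


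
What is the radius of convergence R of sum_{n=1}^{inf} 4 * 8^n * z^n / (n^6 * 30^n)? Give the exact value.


Step 1: General term a_n = 4 * 8^n / (n^6 * 30^n)
Step 2: By the root test, |a_n|^(1/n) = 4^(1/n) * 8 / (n^(6/n) * 30) -> 8/30 as n -> infinity (since 4^(1/n) -> 1 and n^(6/n) -> 1)
Step 3: R = 1/lim|a_n|^(1/n) = 30/8 = 15/4

15/4


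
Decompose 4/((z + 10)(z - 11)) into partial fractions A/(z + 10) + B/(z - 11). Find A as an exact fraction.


Step 1: Multiply both sides by (z + 10) and set z = -10
Step 2: A = 4 / (-10 - 11)
Step 3: A = 4 / (-21)
Step 4: A = -4/21

-4/21


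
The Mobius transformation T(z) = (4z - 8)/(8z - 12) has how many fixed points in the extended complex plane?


Step 1: Fixed points satisfy T(z) = z
Step 2: 8z^2 - 16z + 8 = 0
Step 3: Discriminant = (-16)^2 - 4*8*8 = 0
Step 4: Number of fixed points = 1

1


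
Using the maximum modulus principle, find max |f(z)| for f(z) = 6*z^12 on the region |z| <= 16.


Step 1: On |z| = 16, |f(z)| = 6 * |z|^12 = 6 * 16^12
Step 2: By maximum modulus principle, maximum is on boundary.
Step 3: Maximum = 6 * 281474976710656 = 1688849860263936

1688849860263936


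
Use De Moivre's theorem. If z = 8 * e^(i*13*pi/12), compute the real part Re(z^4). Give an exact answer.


Step 1: By De Moivre's theorem, z^4 = 8^4 * e^(i*4*13*pi/12) = 4096 * (cos(13*pi/3) + i*sin(13*pi/3))
Step 2: |z|^4 = 8^4 = 4096
Step 3: Reduce the angle mod 2*pi: 13*pi/3 - 4*pi = pi/3
Step 4: cos(pi/3) = 1/2
Step 5: Re(z^4) = 4096 * 1/2 = 2048

2048


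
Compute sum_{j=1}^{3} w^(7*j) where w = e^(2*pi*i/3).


Step 1: The sum sum_{j=1}^{n} w^(k*j) equals n if n | k, else 0.
Step 2: Here n = 3, k = 7
Step 3: Does n divide k? 3 | 7 -> False
Step 4: Sum = 0

0


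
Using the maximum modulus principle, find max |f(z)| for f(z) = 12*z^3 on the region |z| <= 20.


Step 1: On |z| = 20, |f(z)| = 12 * |z|^3 = 12 * 20^3
Step 2: By maximum modulus principle, maximum is on boundary.
Step 3: Maximum = 12 * 8000 = 96000

96000


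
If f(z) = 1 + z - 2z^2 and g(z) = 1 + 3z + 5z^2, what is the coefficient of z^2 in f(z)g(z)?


Step 1: z^2 term in f*g comes from: (1)*(5z^2) + (z)*(3z) + (-2z^2)*(1)
Step 2: = 5 + 3 - 2
Step 3: = 6

6


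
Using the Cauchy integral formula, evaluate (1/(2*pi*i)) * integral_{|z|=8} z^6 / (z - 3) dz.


Step 1: f(z) = z^6, a = 3 is inside |z| = 8
Step 2: By Cauchy integral formula: (1/(2pi*i)) * integral = f(a)
Step 3: f(3) = 3^6 = 729

729
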